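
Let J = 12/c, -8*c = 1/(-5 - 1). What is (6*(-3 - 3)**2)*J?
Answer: 124416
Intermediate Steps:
c = 1/48 (c = -1/(8*(-5 - 1)) = -1/8/(-6) = -1/8*(-1/6) = 1/48 ≈ 0.020833)
J = 576 (J = 12/(1/48) = 12*48 = 576)
(6*(-3 - 3)**2)*J = (6*(-3 - 3)**2)*576 = (6*(-6)**2)*576 = (6*36)*576 = 216*576 = 124416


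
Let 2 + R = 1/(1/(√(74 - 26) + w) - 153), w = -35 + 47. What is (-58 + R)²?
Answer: 18125305830625584/5033709549649 - 1077042048*√3/5033709549649 ≈ 3600.8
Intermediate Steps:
w = 12
R = -2 + 1/(-153 + 1/(12 + 4*√3)) (R = -2 + 1/(1/(√(74 - 26) + 12) - 153) = -2 + 1/(1/(√48 + 12) - 153) = -2 + 1/(1/(4*√3 + 12) - 153) = -2 + 1/(1/(12 + 4*√3) - 153) = -2 + 1/(-153 + 1/(12 + 4*√3)) ≈ -2.0065)
(-58 + R)² = (-58 + (-4501862/2243593 + 4*√3/2243593))² = (-134630256/2243593 + 4*√3/2243593)²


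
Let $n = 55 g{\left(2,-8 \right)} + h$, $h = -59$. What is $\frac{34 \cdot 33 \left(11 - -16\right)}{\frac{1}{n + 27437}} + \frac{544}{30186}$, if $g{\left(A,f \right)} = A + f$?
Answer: $\frac{12367085146688}{15093} \approx 8.1939 \cdot 10^{8}$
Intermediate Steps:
$n = -389$ ($n = 55 \left(2 - 8\right) - 59 = 55 \left(-6\right) - 59 = -330 - 59 = -389$)
$\frac{34 \cdot 33 \left(11 - -16\right)}{\frac{1}{n + 27437}} + \frac{544}{30186} = \frac{34 \cdot 33 \left(11 - -16\right)}{\frac{1}{-389 + 27437}} + \frac{544}{30186} = \frac{1122 \left(11 + 16\right)}{\frac{1}{27048}} + 544 \cdot \frac{1}{30186} = 1122 \cdot 27 \frac{1}{\frac{1}{27048}} + \frac{272}{15093} = 30294 \cdot 27048 + \frac{272}{15093} = 819392112 + \frac{272}{15093} = \frac{12367085146688}{15093}$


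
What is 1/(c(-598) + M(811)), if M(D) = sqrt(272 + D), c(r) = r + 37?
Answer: -187/104546 - 19*sqrt(3)/313638 ≈ -0.0018936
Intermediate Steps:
c(r) = 37 + r
1/(c(-598) + M(811)) = 1/((37 - 598) + sqrt(272 + 811)) = 1/(-561 + sqrt(1083)) = 1/(-561 + 19*sqrt(3))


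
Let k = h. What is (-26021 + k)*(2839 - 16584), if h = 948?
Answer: 344628385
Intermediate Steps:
k = 948
(-26021 + k)*(2839 - 16584) = (-26021 + 948)*(2839 - 16584) = -25073*(-13745) = 344628385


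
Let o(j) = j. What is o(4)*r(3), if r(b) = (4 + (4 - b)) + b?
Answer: 32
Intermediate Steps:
r(b) = 8 (r(b) = (8 - b) + b = 8)
o(4)*r(3) = 4*8 = 32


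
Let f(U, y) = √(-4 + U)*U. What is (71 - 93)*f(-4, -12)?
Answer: 176*I*√2 ≈ 248.9*I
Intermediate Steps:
f(U, y) = U*√(-4 + U)
(71 - 93)*f(-4, -12) = (71 - 93)*(-4*√(-4 - 4)) = -(-88)*√(-8) = -(-88)*2*I*√2 = -(-176)*I*√2 = 176*I*√2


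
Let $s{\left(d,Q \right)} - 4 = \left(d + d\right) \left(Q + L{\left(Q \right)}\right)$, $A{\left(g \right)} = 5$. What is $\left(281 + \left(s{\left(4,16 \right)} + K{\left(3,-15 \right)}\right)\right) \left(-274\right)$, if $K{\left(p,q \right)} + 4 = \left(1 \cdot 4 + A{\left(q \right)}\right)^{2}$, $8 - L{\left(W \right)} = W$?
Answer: $-116724$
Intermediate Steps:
$L{\left(W \right)} = 8 - W$
$K{\left(p,q \right)} = 77$ ($K{\left(p,q \right)} = -4 + \left(1 \cdot 4 + 5\right)^{2} = -4 + \left(4 + 5\right)^{2} = -4 + 9^{2} = -4 + 81 = 77$)
$s{\left(d,Q \right)} = 4 + 16 d$ ($s{\left(d,Q \right)} = 4 + \left(d + d\right) \left(Q - \left(-8 + Q\right)\right) = 4 + 2 d 8 = 4 + 16 d$)
$\left(281 + \left(s{\left(4,16 \right)} + K{\left(3,-15 \right)}\right)\right) \left(-274\right) = \left(281 + \left(\left(4 + 16 \cdot 4\right) + 77\right)\right) \left(-274\right) = \left(281 + \left(\left(4 + 64\right) + 77\right)\right) \left(-274\right) = \left(281 + \left(68 + 77\right)\right) \left(-274\right) = \left(281 + 145\right) \left(-274\right) = 426 \left(-274\right) = -116724$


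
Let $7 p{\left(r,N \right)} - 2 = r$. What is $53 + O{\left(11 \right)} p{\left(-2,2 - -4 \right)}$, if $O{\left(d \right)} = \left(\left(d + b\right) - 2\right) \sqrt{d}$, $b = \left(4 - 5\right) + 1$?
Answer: $53$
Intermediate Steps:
$p{\left(r,N \right)} = \frac{2}{7} + \frac{r}{7}$
$b = 0$ ($b = -1 + 1 = 0$)
$O{\left(d \right)} = \sqrt{d} \left(-2 + d\right)$ ($O{\left(d \right)} = \left(\left(d + 0\right) - 2\right) \sqrt{d} = \left(d - 2\right) \sqrt{d} = \left(-2 + d\right) \sqrt{d} = \sqrt{d} \left(-2 + d\right)$)
$53 + O{\left(11 \right)} p{\left(-2,2 - -4 \right)} = 53 + \sqrt{11} \left(-2 + 11\right) \left(\frac{2}{7} + \frac{1}{7} \left(-2\right)\right) = 53 + \sqrt{11} \cdot 9 \left(\frac{2}{7} - \frac{2}{7}\right) = 53 + 9 \sqrt{11} \cdot 0 = 53 + 0 = 53$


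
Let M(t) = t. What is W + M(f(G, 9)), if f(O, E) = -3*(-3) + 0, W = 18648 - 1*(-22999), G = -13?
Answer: 41656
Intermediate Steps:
W = 41647 (W = 18648 + 22999 = 41647)
f(O, E) = 9 (f(O, E) = 9 + 0 = 9)
W + M(f(G, 9)) = 41647 + 9 = 41656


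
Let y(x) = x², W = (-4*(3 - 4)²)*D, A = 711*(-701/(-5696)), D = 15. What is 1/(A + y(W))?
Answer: 5696/21004011 ≈ 0.00027119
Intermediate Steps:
A = 498411/5696 (A = 711*(-701*(-1/5696)) = 711*(701/5696) = 498411/5696 ≈ 87.502)
W = -60 (W = -4*(3 - 4)²*15 = -4*(-1)²*15 = -4*1*15 = -4*15 = -60)
1/(A + y(W)) = 1/(498411/5696 + (-60)²) = 1/(498411/5696 + 3600) = 1/(21004011/5696) = 5696/21004011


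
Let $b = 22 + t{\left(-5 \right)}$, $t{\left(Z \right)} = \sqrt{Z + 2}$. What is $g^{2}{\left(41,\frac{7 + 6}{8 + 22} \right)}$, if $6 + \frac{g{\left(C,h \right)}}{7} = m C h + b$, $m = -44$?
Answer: $\frac{6464448529}{225} - \frac{1125628 i \sqrt{3}}{15} \approx 2.8731 \cdot 10^{7} - 1.2998 \cdot 10^{5} i$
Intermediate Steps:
$t{\left(Z \right)} = \sqrt{2 + Z}$
$b = 22 + i \sqrt{3}$ ($b = 22 + \sqrt{2 - 5} = 22 + \sqrt{-3} = 22 + i \sqrt{3} \approx 22.0 + 1.732 i$)
$g{\left(C,h \right)} = 112 - 308 C h + 7 i \sqrt{3}$ ($g{\left(C,h \right)} = -42 + 7 \left(- 44 C h + \left(22 + i \sqrt{3}\right)\right) = -42 + 7 \left(22 + i \sqrt{3} - 44 C h\right) = -42 + \left(154 - 308 C h + 7 i \sqrt{3}\right) = 112 - 308 C h + 7 i \sqrt{3}$)
$g^{2}{\left(41,\frac{7 + 6}{8 + 22} \right)} = \left(112 - 12628 \frac{7 + 6}{8 + 22} + 7 i \sqrt{3}\right)^{2} = \left(112 - 12628 \cdot \frac{13}{30} + 7 i \sqrt{3}\right)^{2} = \left(112 - \frac{82082}{15} + 7 i \sqrt{3}\right)^{2} = \left(- \frac{80402}{15} + 7 i \sqrt{3}\right)^{2}$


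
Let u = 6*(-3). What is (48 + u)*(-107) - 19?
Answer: -3229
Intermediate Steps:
u = -18
(48 + u)*(-107) - 19 = (48 - 18)*(-107) - 19 = 30*(-107) - 19 = -3210 - 19 = -3229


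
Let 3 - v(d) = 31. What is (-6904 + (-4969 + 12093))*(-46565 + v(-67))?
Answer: -10250460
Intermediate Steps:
v(d) = -28 (v(d) = 3 - 1*31 = 3 - 31 = -28)
(-6904 + (-4969 + 12093))*(-46565 + v(-67)) = (-6904 + (-4969 + 12093))*(-46565 - 28) = (-6904 + 7124)*(-46593) = 220*(-46593) = -10250460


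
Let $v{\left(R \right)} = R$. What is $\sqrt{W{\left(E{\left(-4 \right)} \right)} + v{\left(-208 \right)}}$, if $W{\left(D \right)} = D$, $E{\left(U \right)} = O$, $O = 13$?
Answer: $i \sqrt{195} \approx 13.964 i$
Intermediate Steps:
$E{\left(U \right)} = 13$
$\sqrt{W{\left(E{\left(-4 \right)} \right)} + v{\left(-208 \right)}} = \sqrt{13 - 208} = \sqrt{-195} = i \sqrt{195}$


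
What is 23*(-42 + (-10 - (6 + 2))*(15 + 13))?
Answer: -12558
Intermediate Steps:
23*(-42 + (-10 - (6 + 2))*(15 + 13)) = 23*(-42 + (-10 - 1*8)*28) = 23*(-42 + (-10 - 8)*28) = 23*(-42 - 18*28) = 23*(-42 - 504) = 23*(-546) = -12558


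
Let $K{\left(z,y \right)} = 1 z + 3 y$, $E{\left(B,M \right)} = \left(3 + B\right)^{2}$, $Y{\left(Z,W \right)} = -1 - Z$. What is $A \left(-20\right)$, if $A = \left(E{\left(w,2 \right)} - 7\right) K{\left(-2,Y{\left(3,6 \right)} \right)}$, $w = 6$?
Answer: $20720$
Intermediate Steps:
$K{\left(z,y \right)} = z + 3 y$
$A = -1036$ ($A = \left(\left(3 + 6\right)^{2} - 7\right) \left(-2 + 3 \left(-1 - 3\right)\right) = \left(9^{2} - 7\right) \left(-2 + 3 \left(-1 - 3\right)\right) = \left(81 - 7\right) \left(-2 + 3 \left(-4\right)\right) = 74 \left(-2 - 12\right) = 74 \left(-14\right) = -1036$)
$A \left(-20\right) = \left(-1036\right) \left(-20\right) = 20720$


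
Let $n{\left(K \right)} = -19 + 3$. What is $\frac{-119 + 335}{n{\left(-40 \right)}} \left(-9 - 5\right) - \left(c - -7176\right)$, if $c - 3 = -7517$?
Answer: $527$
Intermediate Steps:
$c = -7514$ ($c = 3 - 7517 = -7514$)
$n{\left(K \right)} = -16$
$\frac{-119 + 335}{n{\left(-40 \right)}} \left(-9 - 5\right) - \left(c - -7176\right) = \frac{-119 + 335}{-16} \left(-9 - 5\right) - \left(-7514 - -7176\right) = 216 \left(- \frac{1}{16}\right) \left(-14\right) - \left(-7514 + 7176\right) = \left(- \frac{27}{2}\right) \left(-14\right) - -338 = 189 + 338 = 527$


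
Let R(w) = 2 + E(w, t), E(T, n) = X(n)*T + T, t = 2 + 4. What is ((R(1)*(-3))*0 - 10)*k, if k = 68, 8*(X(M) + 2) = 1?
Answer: -680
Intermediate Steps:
X(M) = -15/8 (X(M) = -2 + (1/8)*1 = -2 + 1/8 = -15/8)
t = 6
E(T, n) = -7*T/8 (E(T, n) = -15*T/8 + T = -7*T/8)
R(w) = 2 - 7*w/8
((R(1)*(-3))*0 - 10)*k = (((2 - 7/8*1)*(-3))*0 - 10)*68 = (((2 - 7/8)*(-3))*0 - 10)*68 = (((9/8)*(-3))*0 - 10)*68 = (-27/8*0 - 10)*68 = (0 - 10)*68 = -10*68 = -680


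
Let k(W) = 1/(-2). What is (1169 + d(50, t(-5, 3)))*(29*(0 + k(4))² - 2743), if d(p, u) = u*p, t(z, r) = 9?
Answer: -17716717/4 ≈ -4.4292e+6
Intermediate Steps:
k(W) = -½
d(p, u) = p*u
(1169 + d(50, t(-5, 3)))*(29*(0 + k(4))² - 2743) = (1169 + 50*9)*(29*(0 - ½)² - 2743) = (1169 + 450)*(29*(-½)² - 2743) = 1619*(29*(¼) - 2743) = 1619*(29/4 - 2743) = 1619*(-10943/4) = -17716717/4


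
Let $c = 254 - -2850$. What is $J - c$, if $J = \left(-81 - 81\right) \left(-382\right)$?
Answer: $58780$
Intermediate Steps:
$c = 3104$ ($c = 254 + 2850 = 3104$)
$J = 61884$ ($J = \left(-162\right) \left(-382\right) = 61884$)
$J - c = 61884 - 3104 = 58780$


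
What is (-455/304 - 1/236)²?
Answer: 724740241/321700096 ≈ 2.2528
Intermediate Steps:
(-455/304 - 1/236)² = (-26921/17936)² = 724740241/321700096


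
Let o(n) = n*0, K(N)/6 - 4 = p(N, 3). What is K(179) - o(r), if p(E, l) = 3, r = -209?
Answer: 42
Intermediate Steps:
K(N) = 42 (K(N) = 24 + 6*3 = 24 + 18 = 42)
o(n) = 0
K(179) - o(r) = 42 - 1*0 = 42 + 0 = 42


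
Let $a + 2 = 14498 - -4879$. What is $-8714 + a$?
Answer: $10661$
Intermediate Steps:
$a = 19375$ ($a = -2 + \left(14498 - -4879\right) = -2 + \left(14498 + 4879\right) = -2 + 19377 = 19375$)
$-8714 + a = -8714 + 19375 = 10661$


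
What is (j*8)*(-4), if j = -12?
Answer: 384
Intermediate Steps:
(j*8)*(-4) = -12*8*(-4) = -96*(-4) = 384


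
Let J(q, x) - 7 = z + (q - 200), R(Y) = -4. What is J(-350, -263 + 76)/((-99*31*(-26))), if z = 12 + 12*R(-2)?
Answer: -193/26598 ≈ -0.0072562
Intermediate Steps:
z = -36 (z = 12 + 12*(-4) = 12 - 48 = -36)
J(q, x) = -229 + q (J(q, x) = 7 + (-36 + (q - 200)) = 7 + (-36 + (-200 + q)) = 7 + (-236 + q) = -229 + q)
J(-350, -263 + 76)/((-99*31*(-26))) = (-229 - 350)/((-99*31*(-26))) = -579/((-3069*(-26))) = -579/79794 = -579*1/79794 = -193/26598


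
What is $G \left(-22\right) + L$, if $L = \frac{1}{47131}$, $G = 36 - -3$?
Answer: $- \frac{40438397}{47131} \approx -858.0$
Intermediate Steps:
$G = 39$ ($G = 36 + 3 = 39$)
$L = \frac{1}{47131} \approx 2.1217 \cdot 10^{-5}$
$G \left(-22\right) + L = 39 \left(-22\right) + \frac{1}{47131} = -858 + \frac{1}{47131} = - \frac{40438397}{47131}$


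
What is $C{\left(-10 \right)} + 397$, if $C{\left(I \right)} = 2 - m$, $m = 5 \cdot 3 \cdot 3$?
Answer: $354$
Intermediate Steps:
$m = 45$ ($m = 15 \cdot 3 = 45$)
$C{\left(I \right)} = -43$ ($C{\left(I \right)} = 2 - 45 = -43$)
$C{\left(-10 \right)} + 397 = -43 + 397 = 354$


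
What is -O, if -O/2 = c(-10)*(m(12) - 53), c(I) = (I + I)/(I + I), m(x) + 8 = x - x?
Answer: -122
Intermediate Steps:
m(x) = -8 (m(x) = -8 + (x - x) = -8 + 0 = -8)
c(I) = 1 (c(I) = (2*I)/((2*I)) = (2*I)*(1/(2*I)) = 1)
O = 122 (O = -2*(-8 - 53) = -2*(-61) = 122)
-O = -1*122 = -122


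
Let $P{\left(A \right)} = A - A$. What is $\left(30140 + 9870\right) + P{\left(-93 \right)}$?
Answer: $40010$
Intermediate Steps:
$P{\left(A \right)} = 0$
$\left(30140 + 9870\right) + P{\left(-93 \right)} = \left(30140 + 9870\right) + 0 = 40010 + 0 = 40010$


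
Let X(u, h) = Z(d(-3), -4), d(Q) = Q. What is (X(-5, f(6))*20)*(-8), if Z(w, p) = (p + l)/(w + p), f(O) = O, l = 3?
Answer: -160/7 ≈ -22.857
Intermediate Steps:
Z(w, p) = (3 + p)/(p + w) (Z(w, p) = (p + 3)/(w + p) = (3 + p)/(p + w))
X(u, h) = 1/7 (X(u, h) = (3 - 4)/(-4 - 3) = -1/(-7) = -1/7*(-1) = 1/7)
(X(-5, f(6))*20)*(-8) = ((1/7)*20)*(-8) = (20/7)*(-8) = -160/7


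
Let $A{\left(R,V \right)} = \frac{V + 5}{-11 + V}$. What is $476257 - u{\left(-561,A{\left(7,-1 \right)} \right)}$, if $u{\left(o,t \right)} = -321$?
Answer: $476578$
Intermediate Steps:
$A{\left(R,V \right)} = \frac{5 + V}{-11 + V}$
$476257 - u{\left(-561,A{\left(7,-1 \right)} \right)} = 476257 - -321 = 476257 + 321 = 476578$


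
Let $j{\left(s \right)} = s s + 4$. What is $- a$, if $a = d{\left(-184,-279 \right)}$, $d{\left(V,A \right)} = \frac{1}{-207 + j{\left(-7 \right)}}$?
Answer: $\frac{1}{154} \approx 0.0064935$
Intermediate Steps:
$j{\left(s \right)} = 4 + s^{2}$ ($j{\left(s \right)} = s^{2} + 4 = 4 + s^{2}$)
$d{\left(V,A \right)} = - \frac{1}{154}$ ($d{\left(V,A \right)} = \frac{1}{-207 + \left(4 + \left(-7\right)^{2}\right)} = \frac{1}{-207 + \left(4 + 49\right)} = \frac{1}{-207 + 53} = \frac{1}{-154} = - \frac{1}{154}$)
$a = - \frac{1}{154} \approx -0.0064935$
$- a = \left(-1\right) \left(- \frac{1}{154}\right) = \frac{1}{154}$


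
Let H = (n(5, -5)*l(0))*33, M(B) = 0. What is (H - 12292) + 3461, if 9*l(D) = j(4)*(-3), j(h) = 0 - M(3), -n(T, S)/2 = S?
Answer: -8831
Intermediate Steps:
n(T, S) = -2*S
j(h) = 0 (j(h) = 0 - 1*0 = 0 + 0 = 0)
l(D) = 0 (l(D) = (0*(-3))/9 = (⅑)*0 = 0)
H = 0 (H = (-2*(-5)*0)*33 = (10*0)*33 = 0*33 = 0)
(H - 12292) + 3461 = (0 - 12292) + 3461 = -12292 + 3461 = -8831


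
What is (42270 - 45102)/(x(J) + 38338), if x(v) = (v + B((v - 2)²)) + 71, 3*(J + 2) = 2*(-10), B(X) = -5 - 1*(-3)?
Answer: -8496/115195 ≈ -0.073753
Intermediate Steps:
B(X) = -2 (B(X) = -5 + 3 = -2)
J = -26/3 (J = -2 + (2*(-10))/3 = -2 + (⅓)*(-20) = -2 - 20/3 = -26/3 ≈ -8.6667)
x(v) = 69 + v (x(v) = (v - 2) + 71 = (-2 + v) + 71 = 69 + v)
(42270 - 45102)/(x(J) + 38338) = (42270 - 45102)/((69 - 26/3) + 38338) = -2832/(181/3 + 38338) = -2832/115195/3 = -2832*3/115195 = -8496/115195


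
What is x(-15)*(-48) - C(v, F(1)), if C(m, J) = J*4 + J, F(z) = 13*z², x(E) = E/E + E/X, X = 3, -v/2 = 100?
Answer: 127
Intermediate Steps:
v = -200 (v = -2*100 = -200)
x(E) = 1 + E/3 (x(E) = E/E + E/3 = 1 + E*(⅓) = 1 + E/3)
C(m, J) = 5*J (C(m, J) = 4*J + J = 5*J)
x(-15)*(-48) - C(v, F(1)) = (1 + (⅓)*(-15))*(-48) - 5*13*1² = (1 - 5)*(-48) - 5*13*1 = -4*(-48) - 5*13 = 192 - 1*65 = 192 - 65 = 127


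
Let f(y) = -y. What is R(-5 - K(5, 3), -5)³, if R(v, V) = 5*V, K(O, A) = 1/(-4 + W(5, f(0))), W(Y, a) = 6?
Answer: -15625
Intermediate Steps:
K(O, A) = ½ (K(O, A) = 1/(-4 + 6) = 1/2 = ½)
R(-5 - K(5, 3), -5)³ = (5*(-5))³ = (-25)³ = -15625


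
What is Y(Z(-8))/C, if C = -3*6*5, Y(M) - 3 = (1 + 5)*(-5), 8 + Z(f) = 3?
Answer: 3/10 ≈ 0.30000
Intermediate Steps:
Z(f) = -5 (Z(f) = -8 + 3 = -5)
Y(M) = -27 (Y(M) = 3 + (1 + 5)*(-5) = 3 + 6*(-5) = 3 - 30 = -27)
C = -90 (C = -18*5 = -90)
Y(Z(-8))/C = -27/(-90) = -27*(-1/90) = 3/10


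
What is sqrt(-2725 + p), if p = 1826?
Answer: I*sqrt(899) ≈ 29.983*I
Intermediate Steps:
sqrt(-2725 + p) = sqrt(-2725 + 1826) = sqrt(-899) = I*sqrt(899)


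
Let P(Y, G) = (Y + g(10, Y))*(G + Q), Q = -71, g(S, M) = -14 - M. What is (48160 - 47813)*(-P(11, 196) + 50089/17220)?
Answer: 10474225883/17220 ≈ 6.0826e+5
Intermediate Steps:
P(Y, G) = 994 - 14*G (P(Y, G) = (Y + (-14 - Y))*(G - 71) = -14*(-71 + G) = 994 - 14*G)
(48160 - 47813)*(-P(11, 196) + 50089/17220) = (48160 - 47813)*(-(994 - 14*196) + 50089/17220) = 347*(-(994 - 2744) + 50089*(1/17220)) = 347*(-1*(-1750) + 50089/17220) = 347*(1750 + 50089/17220) = 347*(30185089/17220) = 10474225883/17220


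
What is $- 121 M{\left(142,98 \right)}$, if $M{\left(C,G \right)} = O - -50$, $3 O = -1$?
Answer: $- \frac{18029}{3} \approx -6009.7$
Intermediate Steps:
$O = - \frac{1}{3}$ ($O = \frac{1}{3} \left(-1\right) = - \frac{1}{3} \approx -0.33333$)
$M{\left(C,G \right)} = \frac{149}{3}$ ($M{\left(C,G \right)} = - \frac{1}{3} - -50 = - \frac{1}{3} + 50 = \frac{149}{3}$)
$- 121 M{\left(142,98 \right)} = \left(-121\right) \frac{149}{3} = - \frac{18029}{3}$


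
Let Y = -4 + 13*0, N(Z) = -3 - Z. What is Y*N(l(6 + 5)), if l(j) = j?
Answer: 56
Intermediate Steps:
Y = -4 (Y = -4 + 0 = -4)
Y*N(l(6 + 5)) = -4*(-3 - (6 + 5)) = -4*(-3 - 1*11) = -4*(-3 - 11) = -4*(-14) = 56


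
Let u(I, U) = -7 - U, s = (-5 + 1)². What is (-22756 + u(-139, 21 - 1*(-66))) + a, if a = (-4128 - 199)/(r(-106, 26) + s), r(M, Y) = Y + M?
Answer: -1458073/64 ≈ -22782.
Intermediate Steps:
r(M, Y) = M + Y
s = 16 (s = (-4)² = 16)
a = 4327/64 (a = (-4128 - 199)/((-106 + 26) + 16) = -4327/(-80 + 16) = -4327/(-64) = -4327*(-1/64) = 4327/64 ≈ 67.609)
(-22756 + u(-139, 21 - 1*(-66))) + a = (-22756 + (-7 - (21 - 1*(-66)))) + 4327/64 = (-22756 + (-7 - (21 + 66))) + 4327/64 = (-22756 + (-7 - 1*87)) + 4327/64 = (-22756 + (-7 - 87)) + 4327/64 = (-22756 - 94) + 4327/64 = -22850 + 4327/64 = -1458073/64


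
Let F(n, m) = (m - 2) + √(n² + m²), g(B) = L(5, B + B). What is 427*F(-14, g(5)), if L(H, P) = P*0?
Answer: 5124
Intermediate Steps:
L(H, P) = 0
g(B) = 0
F(n, m) = -2 + m + √(m² + n²) (F(n, m) = (-2 + m) + √(m² + n²) = -2 + m + √(m² + n²))
427*F(-14, g(5)) = 427*(-2 + 0 + √(0² + (-14)²)) = 427*(-2 + 0 + √(0 + 196)) = 427*(-2 + 0 + √196) = 427*(-2 + 0 + 14) = 427*12 = 5124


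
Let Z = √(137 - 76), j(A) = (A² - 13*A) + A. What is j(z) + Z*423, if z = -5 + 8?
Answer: -27 + 423*√61 ≈ 3276.7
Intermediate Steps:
z = 3
j(A) = A² - 12*A
Z = √61 ≈ 7.8102
j(z) + Z*423 = 3*(-12 + 3) + √61*423 = 3*(-9) + 423*√61 = -27 + 423*√61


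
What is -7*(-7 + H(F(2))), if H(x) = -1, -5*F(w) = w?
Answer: 56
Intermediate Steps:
F(w) = -w/5
-7*(-7 + H(F(2))) = -7*(-7 - 1) = -7*(-8) = 56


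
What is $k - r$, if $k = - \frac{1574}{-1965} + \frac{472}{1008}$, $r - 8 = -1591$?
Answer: $\frac{130749743}{82530} \approx 1584.3$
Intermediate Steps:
$r = -1583$ ($r = 8 - 1591 = -1583$)
$k = \frac{104753}{82530}$ ($k = \left(-1574\right) \left(- \frac{1}{1965}\right) + 472 \cdot \frac{1}{1008} = \frac{1574}{1965} + \frac{59}{126} = \frac{104753}{82530} \approx 1.2693$)
$k - r = \frac{104753}{82530} - -1583 = \frac{104753}{82530} + 1583 = \frac{130749743}{82530}$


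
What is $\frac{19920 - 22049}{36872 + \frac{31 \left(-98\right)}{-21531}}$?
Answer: $- \frac{45839499}{793894070} \approx -0.05774$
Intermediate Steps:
$\frac{19920 - 22049}{36872 + \frac{31 \left(-98\right)}{-21531}} = - \frac{2129}{36872 - - \frac{3038}{21531}} = - \frac{2129}{36872 + \frac{3038}{21531}} = - \frac{2129}{\frac{793894070}{21531}} = \left(-2129\right) \frac{21531}{793894070} = - \frac{45839499}{793894070}$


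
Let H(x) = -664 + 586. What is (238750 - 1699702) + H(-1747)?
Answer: -1461030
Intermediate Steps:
H(x) = -78
(238750 - 1699702) + H(-1747) = (238750 - 1699702) - 78 = -1460952 - 78 = -1461030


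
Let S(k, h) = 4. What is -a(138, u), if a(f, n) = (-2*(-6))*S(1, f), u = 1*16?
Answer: -48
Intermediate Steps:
u = 16
a(f, n) = 48 (a(f, n) = -2*(-6)*4 = 12*4 = 48)
-a(138, u) = -1*48 = -48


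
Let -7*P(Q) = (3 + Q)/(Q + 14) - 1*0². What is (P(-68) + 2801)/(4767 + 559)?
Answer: 1058713/2013228 ≈ 0.52588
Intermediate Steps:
P(Q) = -(3 + Q)/(7*(14 + Q)) (P(Q) = -((3 + Q)/(Q + 14) - 1*0²)/7 = -((3 + Q)/(14 + Q) - 1*0)/7 = -((3 + Q)/(14 + Q) + 0)/7 = -(3 + Q)/(7*(14 + Q)))
(P(-68) + 2801)/(4767 + 559) = ((-3 - 1*(-68))/(7*(14 - 68)) + 2801)/(4767 + 559) = ((⅐)*(-3 + 68)/(-54) + 2801)/5326 = ((⅐)*(-1/54)*65 + 2801)*(1/5326) = (-65/378 + 2801)*(1/5326) = (1058713/378)*(1/5326) = 1058713/2013228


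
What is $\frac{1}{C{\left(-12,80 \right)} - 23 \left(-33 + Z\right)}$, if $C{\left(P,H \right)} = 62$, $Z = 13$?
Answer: $\frac{1}{522} \approx 0.0019157$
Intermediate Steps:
$\frac{1}{C{\left(-12,80 \right)} - 23 \left(-33 + Z\right)} = \frac{1}{62 - 23 \left(-33 + 13\right)} = \frac{1}{62 - -460} = \frac{1}{62 + 460} = \frac{1}{522}$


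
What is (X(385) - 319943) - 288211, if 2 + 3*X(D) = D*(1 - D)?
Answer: -1972304/3 ≈ -6.5744e+5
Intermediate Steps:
X(D) = -⅔ + D*(1 - D)/3 (X(D) = -⅔ + (D*(1 - D))/3 = -⅔ + D*(1 - D)/3)
(X(385) - 319943) - 288211 = ((-⅔ - ⅓*385² + (⅓)*385) - 319943) - 288211 = ((-⅔ - ⅓*148225 + 385/3) - 319943) - 288211 = ((-⅔ - 148225/3 + 385/3) - 319943) - 288211 = (-147842/3 - 319943) - 288211 = -1107671/3 - 288211 = -1972304/3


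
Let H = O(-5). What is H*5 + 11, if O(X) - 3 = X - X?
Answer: 26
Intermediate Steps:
O(X) = 3 (O(X) = 3 + (X - X) = 3 + 0 = 3)
H = 3
H*5 + 11 = 3*5 + 11 = 15 + 11 = 26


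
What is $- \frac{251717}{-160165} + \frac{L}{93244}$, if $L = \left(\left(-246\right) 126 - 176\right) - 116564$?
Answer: $- \frac{47759123}{3733606315} \approx -0.012792$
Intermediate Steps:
$L = -147736$ ($L = \left(-30996 - 176\right) - 116564 = -31172 - 116564 = -147736$)
$- \frac{251717}{-160165} + \frac{L}{93244} = - \frac{251717}{-160165} - \frac{147736}{93244} = \left(-251717\right) \left(- \frac{1}{160165}\right) - \frac{36934}{23311} = \frac{251717}{160165} - \frac{36934}{23311} = - \frac{47759123}{3733606315}$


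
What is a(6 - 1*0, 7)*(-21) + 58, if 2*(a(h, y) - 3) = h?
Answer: -68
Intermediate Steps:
a(h, y) = 3 + h/2
a(6 - 1*0, 7)*(-21) + 58 = (3 + (6 - 1*0)/2)*(-21) + 58 = (3 + (6 + 0)/2)*(-21) + 58 = (3 + (½)*6)*(-21) + 58 = (3 + 3)*(-21) + 58 = 6*(-21) + 58 = -126 + 58 = -68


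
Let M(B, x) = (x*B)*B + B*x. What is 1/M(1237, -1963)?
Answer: -1/3006149978 ≈ -3.3265e-10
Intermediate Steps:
M(B, x) = B*x + x*B² (M(B, x) = (B*x)*B + B*x = x*B² + B*x = B*x + x*B²)
1/M(1237, -1963) = 1/(1237*(-1963)*(1 + 1237)) = 1/(1237*(-1963)*1238) = 1/(-3006149978) = -1/3006149978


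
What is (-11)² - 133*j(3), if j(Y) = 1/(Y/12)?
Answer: -411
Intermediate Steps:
j(Y) = 12/Y (j(Y) = 1/(Y*(1/12)) = 1/(Y/12) = 12/Y)
(-11)² - 133*j(3) = (-11)² - 1596/3 = 121 - 1596/3 = 121 - 133*4 = 121 - 532 = -411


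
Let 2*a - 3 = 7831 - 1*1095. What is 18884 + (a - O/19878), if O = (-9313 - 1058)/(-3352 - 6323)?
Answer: 713297553484/32053275 ≈ 22254.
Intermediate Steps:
O = 3457/3225 (O = -10371/(-9675) = -10371*(-1/9675) = 3457/3225 ≈ 1.0719)
a = 6739/2 (a = 3/2 + (7831 - 1*1095)/2 = 3/2 + (7831 - 1095)/2 = 3/2 + (½)*6736 = 3/2 + 3368 = 6739/2 ≈ 3369.5)
18884 + (a - O/19878) = 18884 + (6739/2 - 3457/(3225*19878)) = 18884 + (6739/2 - 1*3457/64106550) = 18884 + (6739/2 - 3457/64106550) = 18884 + 108003508384/32053275 = 713297553484/32053275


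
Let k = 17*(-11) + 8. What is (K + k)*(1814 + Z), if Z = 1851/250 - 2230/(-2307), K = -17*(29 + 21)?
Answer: -360510924151/192250 ≈ -1.8752e+6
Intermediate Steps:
K = -850 (K = -17*50 = -850)
Z = 4827757/576750 (Z = 1851*(1/250) - 2230*(-1/2307) = 1851/250 + 2230/2307 = 4827757/576750 ≈ 8.3706)
k = -179 (k = -187 + 8 = -179)
(K + k)*(1814 + Z) = (-850 - 179)*(1814 + 4827757/576750) = -1029*1051052257/576750 = -360510924151/192250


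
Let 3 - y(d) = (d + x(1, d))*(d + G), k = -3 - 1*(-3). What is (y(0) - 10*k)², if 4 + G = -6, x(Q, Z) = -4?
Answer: 1369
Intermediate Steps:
k = 0 (k = -3 + 3 = 0)
G = -10 (G = -4 - 6 = -10)
y(d) = 3 - (-10 + d)*(-4 + d) (y(d) = 3 - (d - 4)*(d - 10) = 3 - (-4 + d)*(-10 + d) = 3 - (-10 + d)*(-4 + d))
(y(0) - 10*k)² = ((-37 - 1*0² + 14*0) - 10*0)² = ((-37 - 1*0 + 0) + 0)² = ((-37 + 0 + 0) + 0)² = (-37 + 0)² = (-37)² = 1369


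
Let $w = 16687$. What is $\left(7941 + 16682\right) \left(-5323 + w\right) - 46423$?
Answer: $279769349$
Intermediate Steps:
$\left(7941 + 16682\right) \left(-5323 + w\right) - 46423 = \left(7941 + 16682\right) \left(-5323 + 16687\right) - 46423 = 24623 \cdot 11364 - 46423 = 279815772 - 46423 = 279769349$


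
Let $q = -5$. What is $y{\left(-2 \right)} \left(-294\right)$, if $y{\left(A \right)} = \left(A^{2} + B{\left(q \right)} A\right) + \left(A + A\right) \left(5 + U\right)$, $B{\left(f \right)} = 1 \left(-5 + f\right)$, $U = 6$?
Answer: $5880$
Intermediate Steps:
$B{\left(f \right)} = -5 + f$
$y{\left(A \right)} = A^{2} + 12 A$ ($y{\left(A \right)} = \left(A^{2} + \left(-5 - 5\right) A\right) + \left(A + A\right) \left(5 + 6\right) = \left(A^{2} - 10 A\right) + 2 A 11 = \left(A^{2} - 10 A\right) + 22 A = A^{2} + 12 A$)
$y{\left(-2 \right)} \left(-294\right) = - 2 \left(12 - 2\right) \left(-294\right) = \left(-2\right) 10 \left(-294\right) = \left(-20\right) \left(-294\right) = 5880$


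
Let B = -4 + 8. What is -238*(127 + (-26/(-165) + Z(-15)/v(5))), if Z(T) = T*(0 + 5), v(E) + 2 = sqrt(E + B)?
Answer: -2048228/165 ≈ -12414.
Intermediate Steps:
B = 4
v(E) = -2 + sqrt(4 + E) (v(E) = -2 + sqrt(E + 4) = -2 + sqrt(4 + E))
Z(T) = 5*T (Z(T) = T*5 = 5*T)
-238*(127 + (-26/(-165) + Z(-15)/v(5))) = -238*(127 + (-26/(-165) + (5*(-15))/(-2 + sqrt(4 + 5)))) = -238*(127 + (-26*(-1/165) - 75/(-2 + sqrt(9)))) = -238*(127 + (26/165 - 75/(-2 + 3))) = -238*(127 + (26/165 - 75/1)) = -238*(127 + (26/165 - 75*1)) = -238*(127 + (26/165 - 75)) = -238*(127 - 12349/165) = -238*8606/165 = -2048228/165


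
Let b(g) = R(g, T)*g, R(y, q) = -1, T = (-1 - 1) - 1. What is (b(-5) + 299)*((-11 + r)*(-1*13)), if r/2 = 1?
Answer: 35568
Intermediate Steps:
r = 2 (r = 2*1 = 2)
T = -3 (T = -2 - 1 = -3)
b(g) = -g
(b(-5) + 299)*((-11 + r)*(-1*13)) = (-1*(-5) + 299)*((-11 + 2)*(-1*13)) = (5 + 299)*(-9*(-13)) = 304*117 = 35568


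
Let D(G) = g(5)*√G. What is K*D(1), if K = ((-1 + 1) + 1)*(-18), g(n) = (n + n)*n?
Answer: -900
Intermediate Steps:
g(n) = 2*n² (g(n) = (2*n)*n = 2*n²)
D(G) = 50*√G (D(G) = (2*5²)*√G = (2*25)*√G = 50*√G)
K = -18 (K = (0 + 1)*(-18) = 1*(-18) = -18)
K*D(1) = -900*√1 = -900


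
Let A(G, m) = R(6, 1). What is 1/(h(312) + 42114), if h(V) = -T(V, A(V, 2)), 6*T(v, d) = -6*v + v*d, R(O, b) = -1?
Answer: 1/42478 ≈ 2.3542e-5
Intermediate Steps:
A(G, m) = -1
T(v, d) = -v + d*v/6 (T(v, d) = (-6*v + v*d)/6 = (-6*v + d*v)/6 = -v + d*v/6)
h(V) = 7*V/6 (h(V) = -V*(-6 - 1)/6 = -V*(-7)/6 = -(-7)*V/6 = 7*V/6)
1/(h(312) + 42114) = 1/((7/6)*312 + 42114) = 1/(364 + 42114) = 1/42478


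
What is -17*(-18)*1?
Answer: 306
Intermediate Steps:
-17*(-18)*1 = 306*1 = 306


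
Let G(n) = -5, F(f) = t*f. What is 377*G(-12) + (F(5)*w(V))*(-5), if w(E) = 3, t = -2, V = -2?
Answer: -1735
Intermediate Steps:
F(f) = -2*f
377*G(-12) + (F(5)*w(V))*(-5) = 377*(-5) + (-2*5*3)*(-5) = -1885 - 10*3*(-5) = -1885 - 30*(-5) = -1885 + 150 = -1735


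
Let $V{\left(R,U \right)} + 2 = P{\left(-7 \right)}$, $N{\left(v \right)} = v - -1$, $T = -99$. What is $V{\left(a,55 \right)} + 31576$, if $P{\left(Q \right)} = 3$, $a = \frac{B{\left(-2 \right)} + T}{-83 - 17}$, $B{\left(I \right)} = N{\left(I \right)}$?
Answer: $31577$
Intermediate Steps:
$N{\left(v \right)} = 1 + v$ ($N{\left(v \right)} = v + 1 = 1 + v$)
$B{\left(I \right)} = 1 + I$
$a = 1$ ($a = \frac{\left(1 - 2\right) - 99}{-83 - 17} = \frac{-1 - 99}{-100} = \left(-100\right) \left(- \frac{1}{100}\right) = 1$)
$V{\left(R,U \right)} = 1$ ($V{\left(R,U \right)} = -2 + 3 = 1$)
$V{\left(a,55 \right)} + 31576 = 1 + 31576 = 31577$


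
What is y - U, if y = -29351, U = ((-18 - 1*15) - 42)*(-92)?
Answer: -36251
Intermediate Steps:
U = 6900 (U = ((-18 - 15) - 42)*(-92) = (-33 - 42)*(-92) = -75*(-92) = 6900)
y - U = -29351 - 1*6900 = -29351 - 6900 = -36251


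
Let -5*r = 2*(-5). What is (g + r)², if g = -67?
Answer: 4225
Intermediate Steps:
r = 2 (r = -2*(-5)/5 = -⅕*(-10) = 2)
(g + r)² = (-67 + 2)² = (-65)² = 4225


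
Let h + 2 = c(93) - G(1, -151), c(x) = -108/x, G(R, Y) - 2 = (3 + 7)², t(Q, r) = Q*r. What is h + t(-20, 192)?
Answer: -122300/31 ≈ -3945.2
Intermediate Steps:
G(R, Y) = 102 (G(R, Y) = 2 + (3 + 7)² = 2 + 10² = 2 + 100 = 102)
h = -3260/31 (h = -2 + (-108/93 - 1*102) = -2 + (-108*1/93 - 102) = -2 + (-36/31 - 102) = -2 - 3198/31 = -3260/31 ≈ -105.16)
h + t(-20, 192) = -3260/31 - 20*192 = -3260/31 - 3840 = -122300/31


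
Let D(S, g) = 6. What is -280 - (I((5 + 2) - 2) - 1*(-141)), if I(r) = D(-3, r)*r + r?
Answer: -456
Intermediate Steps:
I(r) = 7*r (I(r) = 6*r + r = 7*r)
-280 - (I((5 + 2) - 2) - 1*(-141)) = -280 - (7*((5 + 2) - 2) - 1*(-141)) = -280 - (7*(7 - 2) + 141) = -280 - (7*5 + 141) = -280 - (35 + 141) = -280 - 1*176 = -280 - 176 = -456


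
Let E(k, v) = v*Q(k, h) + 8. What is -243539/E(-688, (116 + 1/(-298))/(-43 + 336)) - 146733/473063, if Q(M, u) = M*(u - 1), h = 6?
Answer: 5021019173302477/27960854108992 ≈ 179.57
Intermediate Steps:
Q(M, u) = M*(-1 + u)
E(k, v) = 8 + 5*k*v (E(k, v) = v*(k*(-1 + 6)) + 8 = v*(k*5) + 8 = v*(5*k) + 8 = 5*k*v + 8 = 8 + 5*k*v)
-243539/E(-688, (116 + 1/(-298))/(-43 + 336)) - 146733/473063 = -243539/(8 + 5*(-688)*((116 + 1/(-298))/(-43 + 336))) - 146733/473063 = -243539/(8 + 5*(-688)*((116 - 1/298)/293)) - 146733*1/473063 = -243539/(8 + 5*(-688)*((34567/298)*(1/293))) - 146733/473063 = -243539/(8 + 5*(-688)*(34567/87314)) - 146733/473063 = -243539/(8 - 59455240/43657) - 146733/473063 = -243539/(-59105984/43657) - 146733/473063 = -243539*(-43657/59105984) - 146733/473063 = 10632182123/59105984 - 146733/473063 = 5021019173302477/27960854108992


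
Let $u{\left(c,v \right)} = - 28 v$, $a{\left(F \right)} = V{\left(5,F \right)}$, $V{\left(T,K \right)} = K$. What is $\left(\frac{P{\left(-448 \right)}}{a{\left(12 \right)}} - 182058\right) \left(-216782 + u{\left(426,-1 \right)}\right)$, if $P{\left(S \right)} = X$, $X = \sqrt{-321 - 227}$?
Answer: $39461799732 - \frac{108377 i \sqrt{137}}{3} \approx 3.9462 \cdot 10^{10} - 4.2284 \cdot 10^{5} i$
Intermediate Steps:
$a{\left(F \right)} = F$
$X = 2 i \sqrt{137}$ ($X = \sqrt{-548} = 2 i \sqrt{137} \approx 23.409 i$)
$P{\left(S \right)} = 2 i \sqrt{137}$
$\left(\frac{P{\left(-448 \right)}}{a{\left(12 \right)}} - 182058\right) \left(-216782 + u{\left(426,-1 \right)}\right) = \left(\frac{2 i \sqrt{137}}{12} - 182058\right) \left(-216782 - -28\right) = \left(2 i \sqrt{137} \cdot \frac{1}{12} - 182058\right) \left(-216782 + 28\right) = \left(\frac{i \sqrt{137}}{6} - 182058\right) \left(-216754\right) = \left(-182058 + \frac{i \sqrt{137}}{6}\right) \left(-216754\right) = 39461799732 - \frac{108377 i \sqrt{137}}{3}$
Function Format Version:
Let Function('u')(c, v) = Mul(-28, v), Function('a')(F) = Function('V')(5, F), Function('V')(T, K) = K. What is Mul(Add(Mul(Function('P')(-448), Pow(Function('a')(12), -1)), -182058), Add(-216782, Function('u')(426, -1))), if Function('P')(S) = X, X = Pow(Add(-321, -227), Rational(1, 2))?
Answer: Add(39461799732, Mul(Rational(-108377, 3), I, Pow(137, Rational(1, 2)))) ≈ Add(3.9462e+10, Mul(-4.2284e+5, I))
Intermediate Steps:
Function('a')(F) = F
X = Mul(2, I, Pow(137, Rational(1, 2))) (X = Pow(-548, Rational(1, 2)) = Mul(2, I, Pow(137, Rational(1, 2))) ≈ Mul(23.409, I))
Function('P')(S) = Mul(2, I, Pow(137, Rational(1, 2)))
Mul(Add(Mul(Function('P')(-448), Pow(Function('a')(12), -1)), -182058), Add(-216782, Function('u')(426, -1))) = Mul(Add(Mul(Mul(2, I, Pow(137, Rational(1, 2))), Pow(12, -1)), -182058), Add(-216782, Mul(-28, -1))) = Mul(Add(Mul(Mul(2, I, Pow(137, Rational(1, 2))), Rational(1, 12)), -182058), Add(-216782, 28)) = Mul(Add(Mul(Rational(1, 6), I, Pow(137, Rational(1, 2))), -182058), -216754) = Mul(Add(-182058, Mul(Rational(1, 6), I, Pow(137, Rational(1, 2)))), -216754) = Add(39461799732, Mul(Rational(-108377, 3), I, Pow(137, Rational(1, 2))))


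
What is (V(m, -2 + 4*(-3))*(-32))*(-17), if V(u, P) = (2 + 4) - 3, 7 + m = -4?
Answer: 1632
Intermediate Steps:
m = -11 (m = -7 - 4 = -11)
V(u, P) = 3 (V(u, P) = 6 - 3 = 3)
(V(m, -2 + 4*(-3))*(-32))*(-17) = (3*(-32))*(-17) = -96*(-17) = 1632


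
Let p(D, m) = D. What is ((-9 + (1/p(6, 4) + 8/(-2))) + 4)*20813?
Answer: -1103089/6 ≈ -1.8385e+5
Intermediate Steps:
((-9 + (1/p(6, 4) + 8/(-2))) + 4)*20813 = ((-9 + (1/6 + 8/(-2))) + 4)*20813 = ((-9 + (1*(1/6) + 8*(-1/2))) + 4)*20813 = ((-9 + (1/6 - 4)) + 4)*20813 = ((-9 - 23/6) + 4)*20813 = (-77/6 + 4)*20813 = -53/6*20813 = -1103089/6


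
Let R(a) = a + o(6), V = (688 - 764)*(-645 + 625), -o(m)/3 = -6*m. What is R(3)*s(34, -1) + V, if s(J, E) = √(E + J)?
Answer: 1520 + 111*√33 ≈ 2157.6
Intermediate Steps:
o(m) = 18*m (o(m) = -(-18)*m = 18*m)
V = 1520 (V = -76*(-20) = 1520)
R(a) = 108 + a (R(a) = a + 18*6 = a + 108 = 108 + a)
R(3)*s(34, -1) + V = (108 + 3)*√(-1 + 34) + 1520 = 111*√33 + 1520 = 1520 + 111*√33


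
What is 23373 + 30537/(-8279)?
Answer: 193474530/8279 ≈ 23369.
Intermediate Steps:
23373 + 30537/(-8279) = 23373 + 30537*(-1/8279) = 23373 - 30537/8279 = 193474530/8279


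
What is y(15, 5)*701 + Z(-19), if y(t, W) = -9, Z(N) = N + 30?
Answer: -6298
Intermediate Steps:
Z(N) = 30 + N
y(15, 5)*701 + Z(-19) = -9*701 + (30 - 19) = -6309 + 11 = -6298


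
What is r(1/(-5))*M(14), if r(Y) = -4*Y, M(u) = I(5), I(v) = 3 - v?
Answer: -8/5 ≈ -1.6000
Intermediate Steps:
M(u) = -2 (M(u) = 3 - 1*5 = 3 - 5 = -2)
r(1/(-5))*M(14) = -4/(-5)*(-2) = -4*(-⅕)*(-2) = (⅘)*(-2) = -8/5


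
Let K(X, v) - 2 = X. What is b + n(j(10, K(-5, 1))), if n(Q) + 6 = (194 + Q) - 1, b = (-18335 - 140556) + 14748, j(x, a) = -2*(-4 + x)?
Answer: -143968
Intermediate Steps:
K(X, v) = 2 + X
j(x, a) = 8 - 2*x
b = -144143 (b = -158891 + 14748 = -144143)
n(Q) = 187 + Q (n(Q) = -6 + ((194 + Q) - 1) = -6 + (193 + Q) = 187 + Q)
b + n(j(10, K(-5, 1))) = -144143 + (187 + (8 - 2*10)) = -144143 + (187 + (8 - 20)) = -144143 + (187 - 12) = -144143 + 175 = -143968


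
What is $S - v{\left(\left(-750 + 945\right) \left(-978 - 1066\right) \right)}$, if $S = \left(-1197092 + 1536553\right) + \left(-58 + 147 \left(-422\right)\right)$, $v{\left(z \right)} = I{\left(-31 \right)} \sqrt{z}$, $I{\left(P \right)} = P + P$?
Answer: $277369 + 124 i \sqrt{99645} \approx 2.7737 \cdot 10^{5} + 39143.0 i$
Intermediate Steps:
$I{\left(P \right)} = 2 P$
$v{\left(z \right)} = - 62 \sqrt{z}$ ($v{\left(z \right)} = 2 \left(-31\right) \sqrt{z} = - 62 \sqrt{z}$)
$S = 277369$ ($S = 339461 - 62092 = 277369$)
$S - v{\left(\left(-750 + 945\right) \left(-978 - 1066\right) \right)} = 277369 - - 62 \sqrt{\left(-750 + 945\right) \left(-978 - 1066\right)} = 277369 - - 62 \sqrt{195 \left(-2044\right)} = 277369 - - 62 \sqrt{-398580} = 277369 - - 62 \cdot 2 i \sqrt{99645} = 277369 - - 124 i \sqrt{99645} = 277369 + 124 i \sqrt{99645}$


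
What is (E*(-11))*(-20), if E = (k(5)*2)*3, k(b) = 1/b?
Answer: 264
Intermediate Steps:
k(b) = 1/b
E = 6/5 (E = (2/5)*3 = ((⅕)*2)*3 = (⅖)*3 = 6/5 ≈ 1.2000)
(E*(-11))*(-20) = ((6/5)*(-11))*(-20) = -66/5*(-20) = 264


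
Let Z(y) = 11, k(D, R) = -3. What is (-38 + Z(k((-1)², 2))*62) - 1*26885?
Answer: -26241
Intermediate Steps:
(-38 + Z(k((-1)², 2))*62) - 1*26885 = (-38 + 11*62) - 1*26885 = (-38 + 682) - 26885 = 644 - 26885 = -26241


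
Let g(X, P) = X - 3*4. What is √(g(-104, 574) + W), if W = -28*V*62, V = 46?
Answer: 2*I*√19993 ≈ 282.79*I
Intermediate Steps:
W = -79856 (W = -28*46*62 = -1288*62 = -79856)
g(X, P) = -12 + X (g(X, P) = X - 12 = -12 + X)
√(g(-104, 574) + W) = √((-12 - 104) - 79856) = √(-116 - 79856) = √(-79972) = 2*I*√19993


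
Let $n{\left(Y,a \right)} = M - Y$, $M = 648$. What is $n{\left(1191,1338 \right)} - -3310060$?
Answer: $3309517$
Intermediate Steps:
$n{\left(Y,a \right)} = 648 - Y$
$n{\left(1191,1338 \right)} - -3310060 = \left(648 - 1191\right) - -3310060 = \left(648 - 1191\right) + 3310060 = -543 + 3310060 = 3309517$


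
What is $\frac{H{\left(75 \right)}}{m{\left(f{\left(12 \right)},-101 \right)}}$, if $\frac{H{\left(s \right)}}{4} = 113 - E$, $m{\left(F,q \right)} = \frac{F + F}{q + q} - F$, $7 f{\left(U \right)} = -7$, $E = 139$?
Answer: $- \frac{5252}{51} \approx -102.98$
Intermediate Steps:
$f{\left(U \right)} = -1$ ($f{\left(U \right)} = \frac{1}{7} \left(-7\right) = -1$)
$m{\left(F,q \right)} = - F + \frac{F}{q}$ ($m{\left(F,q \right)} = \frac{2 F}{2 q} - F = 2 F \frac{1}{2 q} - F = \frac{F}{q} - F = - F + \frac{F}{q}$)
$H{\left(s \right)} = -104$ ($H{\left(s \right)} = 4 \left(113 - 139\right) = 4 \left(-26\right) = -104$)
$\frac{H{\left(75 \right)}}{m{\left(f{\left(12 \right)},-101 \right)}} = - \frac{104}{\left(-1\right) \left(-1\right) - \frac{1}{-101}} = - \frac{104}{1 - - \frac{1}{101}} = - \frac{104}{1 + \frac{1}{101}} = - \frac{104}{\frac{102}{101}} = \left(-104\right) \frac{101}{102} = - \frac{5252}{51}$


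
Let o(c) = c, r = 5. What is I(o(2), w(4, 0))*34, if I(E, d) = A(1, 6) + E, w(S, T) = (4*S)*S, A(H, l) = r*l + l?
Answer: 1292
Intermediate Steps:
A(H, l) = 6*l (A(H, l) = 5*l + l = 6*l)
w(S, T) = 4*S**2
I(E, d) = 36 + E (I(E, d) = 6*6 + E = 36 + E)
I(o(2), w(4, 0))*34 = (36 + 2)*34 = 38*34 = 1292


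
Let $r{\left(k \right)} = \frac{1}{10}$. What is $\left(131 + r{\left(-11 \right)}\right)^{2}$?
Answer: $\frac{1718721}{100} \approx 17187.0$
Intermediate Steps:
$r{\left(k \right)} = \frac{1}{10}$
$\left(131 + r{\left(-11 \right)}\right)^{2} = \left(131 + \frac{1}{10}\right)^{2} = \left(\frac{1311}{10}\right)^{2} = \frac{1718721}{100}$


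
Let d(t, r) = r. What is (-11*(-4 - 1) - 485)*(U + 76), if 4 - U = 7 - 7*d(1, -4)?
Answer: -19350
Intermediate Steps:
U = -31 (U = 4 - (7 - 7*(-4)) = 4 - (7 + 28) = 4 - 1*35 = 4 - 35 = -31)
(-11*(-4 - 1) - 485)*(U + 76) = (-11*(-4 - 1) - 485)*(-31 + 76) = (-11*(-5) - 485)*45 = (55 - 485)*45 = -430*45 = -19350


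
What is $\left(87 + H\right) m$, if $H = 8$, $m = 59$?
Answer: $5605$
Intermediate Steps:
$\left(87 + H\right) m = \left(87 + 8\right) 59 = 95 \cdot 59 = 5605$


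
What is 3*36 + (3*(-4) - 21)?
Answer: 75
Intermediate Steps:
3*36 + (3*(-4) - 21) = 108 + (-12 - 21) = 108 - 33 = 75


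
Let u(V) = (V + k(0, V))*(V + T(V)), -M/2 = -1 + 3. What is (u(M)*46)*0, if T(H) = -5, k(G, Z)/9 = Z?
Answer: 0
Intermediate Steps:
M = -4 (M = -2*(-1 + 3) = -2*2 = -4)
k(G, Z) = 9*Z
u(V) = 10*V*(-5 + V) (u(V) = (V + 9*V)*(V - 5) = (10*V)*(-5 + V) = 10*V*(-5 + V))
(u(M)*46)*0 = ((10*(-4)*(-5 - 4))*46)*0 = ((10*(-4)*(-9))*46)*0 = (360*46)*0 = 16560*0 = 0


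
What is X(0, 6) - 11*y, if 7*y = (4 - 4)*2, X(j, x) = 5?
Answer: 5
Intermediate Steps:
y = 0 (y = ((4 - 4)*2)/7 = (0*2)/7 = (1/7)*0 = 0)
X(0, 6) - 11*y = 5 - 11*0 = 5 + 0 = 5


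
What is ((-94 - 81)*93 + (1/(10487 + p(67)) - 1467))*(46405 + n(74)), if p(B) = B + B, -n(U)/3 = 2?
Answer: -8743324600619/10621 ≈ -8.2321e+8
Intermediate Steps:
n(U) = -6 (n(U) = -3*2 = -6)
p(B) = 2*B
((-94 - 81)*93 + (1/(10487 + p(67)) - 1467))*(46405 + n(74)) = ((-94 - 81)*93 + (1/(10487 + 2*67) - 1467))*(46405 - 6) = (-175*93 + (1/(10487 + 134) - 1467))*46399 = (-16275 + (1/10621 - 1467))*46399 = (-16275 - 15581006/10621)*46399 = -188437781/10621*46399 = -8743324600619/10621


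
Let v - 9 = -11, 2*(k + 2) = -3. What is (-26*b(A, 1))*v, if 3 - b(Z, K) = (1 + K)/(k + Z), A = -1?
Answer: 1612/9 ≈ 179.11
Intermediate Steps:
k = -7/2 (k = -2 + (1/2)*(-3) = -2 - 3/2 = -7/2 ≈ -3.5000)
b(Z, K) = 3 - (1 + K)/(-7/2 + Z)
v = -2 (v = 9 - 11 = -2)
(-26*b(A, 1))*v = -26*(-23 - 2*1 + 6*(-1))/(-7 + 2*(-1))*(-2) = -26*(-23 - 2 - 6)/(-7 - 2)*(-2) = -26*(-31)/(-9)*(-2) = -(-26)*(-31)/9*(-2) = -26*31/9*(-2) = -806/9*(-2) = 1612/9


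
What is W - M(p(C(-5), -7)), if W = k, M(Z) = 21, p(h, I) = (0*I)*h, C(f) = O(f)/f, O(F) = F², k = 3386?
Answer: 3365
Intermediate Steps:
C(f) = f (C(f) = f²/f = f)
p(h, I) = 0 (p(h, I) = 0*h = 0)
W = 3386
W - M(p(C(-5), -7)) = 3386 - 1*21 = 3386 - 21 = 3365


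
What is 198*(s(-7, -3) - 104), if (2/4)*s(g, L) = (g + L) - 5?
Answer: -26532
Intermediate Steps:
s(g, L) = -10 + 2*L + 2*g (s(g, L) = 2*((g + L) - 5) = 2*((L + g) - 5) = 2*(-5 + L + g) = -10 + 2*L + 2*g)
198*(s(-7, -3) - 104) = 198*((-10 + 2*(-3) + 2*(-7)) - 104) = 198*((-10 - 6 - 14) - 104) = 198*(-30 - 104) = 198*(-134) = -26532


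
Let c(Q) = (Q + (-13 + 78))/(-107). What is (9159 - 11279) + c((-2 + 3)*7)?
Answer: -226912/107 ≈ -2120.7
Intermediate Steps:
c(Q) = -65/107 - Q/107 (c(Q) = (Q + 65)*(-1/107) = (65 + Q)*(-1/107) = -65/107 - Q/107)
(9159 - 11279) + c((-2 + 3)*7) = (9159 - 11279) + (-65/107 - (-2 + 3)*7/107) = -2120 + (-65/107 - 7/107) = -2120 - 72/107 = -226912/107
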